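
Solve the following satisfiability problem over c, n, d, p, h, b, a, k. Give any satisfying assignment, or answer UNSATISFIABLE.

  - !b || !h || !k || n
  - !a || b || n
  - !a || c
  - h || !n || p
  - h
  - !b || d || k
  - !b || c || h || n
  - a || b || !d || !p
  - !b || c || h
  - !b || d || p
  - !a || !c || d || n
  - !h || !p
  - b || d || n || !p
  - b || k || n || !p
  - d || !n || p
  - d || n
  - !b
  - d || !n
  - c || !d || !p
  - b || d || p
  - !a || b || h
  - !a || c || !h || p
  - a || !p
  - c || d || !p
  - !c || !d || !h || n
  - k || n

Unit clause (h) forces h = True.
In (!h || !p) only !p is left, so p = False.
Unit clause (!b) forces b = False.
In (b || d || p) only d is left, so d = True.
Set c = False.
  then (!a || c) forces a = False.
Set n = True.
Set k = False.
All clauses satisfied.

c=F, n=T, d=T, p=F, h=T, b=F, a=F, k=F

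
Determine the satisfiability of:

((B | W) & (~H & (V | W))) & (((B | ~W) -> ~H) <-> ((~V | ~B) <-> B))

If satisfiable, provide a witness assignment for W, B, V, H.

W: True; B: True; V: False; H: False

  (B | W) & (~H & (V | W)) = True
    B | W = True
    ~H & (V | W) = True
      ~H = True
      V | W = True
  ((B | ~W) -> ~H) <-> ((~V | ~B) <-> B) = True
    (B | ~W) -> ~H = True
      B | ~W = True
        ~W = False
      ~H = True
    (~V | ~B) <-> B = True
      ~V | ~B = True
        ~V = True
        ~B = False
Both conjuncts True, so the formula holds.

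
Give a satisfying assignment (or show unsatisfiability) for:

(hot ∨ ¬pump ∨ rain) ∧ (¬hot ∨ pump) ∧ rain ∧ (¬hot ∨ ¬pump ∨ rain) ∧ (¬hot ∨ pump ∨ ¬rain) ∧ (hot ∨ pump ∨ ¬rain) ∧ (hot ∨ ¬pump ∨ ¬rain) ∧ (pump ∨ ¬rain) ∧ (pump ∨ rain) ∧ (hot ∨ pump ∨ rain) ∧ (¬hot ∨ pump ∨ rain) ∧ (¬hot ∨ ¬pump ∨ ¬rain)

Case rain = True:
  (pump ∨ ¬rain) forces pump = True.
  (hot ∨ ¬pump ∨ ¬rain) forces hot = True.
  Clause (¬hot ∨ ¬pump ∨ ¬rain) is falsified — contradiction.
Case rain = False:
  Clause (rain) is falsified — contradiction.
Both cases fail, so the formula is unsatisfiable.

The formula is unsatisfiable.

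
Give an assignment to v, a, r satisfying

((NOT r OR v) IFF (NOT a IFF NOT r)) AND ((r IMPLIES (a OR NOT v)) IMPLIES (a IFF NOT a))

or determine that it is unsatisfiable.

No satisfying assignment exists.

Case a = True: the conjunct (r IMPLIES (a OR NOT v)) IMPLIES (a IFF NOT a) becomes (r IMPLIES True) IMPLIES (True IFF False) = False.
Case a = False: the formula simplifies to ((NOT r OR v) IFF NOT r) AND NOT ((r IMPLIES NOT v)).
  v = True: simplifies to NOT r AND NOT (NOT r).
    r = True: the conjunct NOT r is False.
    r = False: the conjunct NOT (NOT r) becomes NOT (NOT False) = False.
  v = False: the conjunct NOT ((r IMPLIES NOT v)) becomes NOT ((r IMPLIES True)) = False.
Both cases fail — unsatisfiable.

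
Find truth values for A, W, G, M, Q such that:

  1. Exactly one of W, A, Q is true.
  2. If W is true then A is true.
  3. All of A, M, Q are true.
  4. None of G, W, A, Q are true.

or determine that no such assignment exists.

Unsatisfiable — no assignment works.

Case A = True:
  Constraint (4) is violated (A=T) — contradiction.
Case A = False:
  Constraint (3) is violated (A=F) — contradiction.
Both cases fail — unsatisfiable.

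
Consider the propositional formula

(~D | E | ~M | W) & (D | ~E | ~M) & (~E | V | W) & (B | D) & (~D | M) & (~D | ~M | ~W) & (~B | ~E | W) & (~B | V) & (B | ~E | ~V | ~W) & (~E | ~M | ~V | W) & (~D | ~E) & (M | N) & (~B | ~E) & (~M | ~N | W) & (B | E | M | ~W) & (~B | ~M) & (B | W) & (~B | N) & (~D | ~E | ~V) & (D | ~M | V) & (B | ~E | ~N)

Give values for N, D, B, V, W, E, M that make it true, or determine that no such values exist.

N = True; D = False; B = True; V = True; W = True; E = False; M = False

Try N = False:
  (M | N) forces M = True.
  (~B | ~M) forces B = False.
  (B | D) forces D = True.
  (~D | ~M | ~W) forces W = False.
  clause (B | W) is falsified — backtrack.
So N = True.
Set D = False.
  then (B | D) forces B = True.
  then (~B | V) forces V = True.
  then (~B | ~E) forces E = False.
  then (~B | ~M) forces M = False.
Set W = True.
All clauses satisfied.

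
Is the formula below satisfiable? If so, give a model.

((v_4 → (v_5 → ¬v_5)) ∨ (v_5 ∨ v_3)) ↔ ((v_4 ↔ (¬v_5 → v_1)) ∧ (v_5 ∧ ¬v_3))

v_1 = False; v_3 = False; v_4 = True; v_5 = True

  ((v_4 → (v_5 → ¬v_5)) ∨ (v_5 ∨ v_3)) ↔ ((v_4 ↔ (¬v_5 → v_1)) ∧ (v_5 ∧ ¬v_3)) = True
    (v_4 → (v_5 → ¬v_5)) ∨ (v_5 ∨ v_3) = True
      v_4 → (v_5 → ¬v_5) = False
        v_5 → ¬v_5 = False
          ¬v_5 = False
      v_5 ∨ v_3 = True
    (v_4 ↔ (¬v_5 → v_1)) ∧ (v_5 ∧ ¬v_3) = True
      v_4 ↔ (¬v_5 → v_1) = True
        ¬v_5 → v_1 = True
          ¬v_5 = False
      v_5 ∧ ¬v_3 = True
        ¬v_3 = True
The formula evaluates to True.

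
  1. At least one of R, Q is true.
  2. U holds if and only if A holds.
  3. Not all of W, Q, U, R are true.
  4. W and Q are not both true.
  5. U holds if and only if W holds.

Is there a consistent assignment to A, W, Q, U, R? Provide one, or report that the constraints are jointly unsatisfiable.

A = False, W = False, Q = True, U = False, R = False

  (1) {R, Q}: 1 true — at least one ✓
  (2) U=F, A=F — same ✓
  (3) {W, Q, U, R}: 1/4 true — not all ✓
  (4) W=F, Q=T — not both ✓
  (5) U=F, W=F — same ✓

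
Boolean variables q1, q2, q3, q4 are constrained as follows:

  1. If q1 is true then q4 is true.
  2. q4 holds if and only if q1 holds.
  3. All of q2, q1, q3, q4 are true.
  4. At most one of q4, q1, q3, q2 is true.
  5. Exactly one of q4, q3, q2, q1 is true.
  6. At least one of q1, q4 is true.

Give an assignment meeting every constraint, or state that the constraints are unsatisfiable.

Case q2 = True:
  (3) forces q1 = True.
  Constraint (4) is violated (q1=T, q2=T) — contradiction.
Case q2 = False:
  Constraint (3) is violated (q2=F) — contradiction.
Both cases fail — unsatisfiable.

No satisfying assignment exists.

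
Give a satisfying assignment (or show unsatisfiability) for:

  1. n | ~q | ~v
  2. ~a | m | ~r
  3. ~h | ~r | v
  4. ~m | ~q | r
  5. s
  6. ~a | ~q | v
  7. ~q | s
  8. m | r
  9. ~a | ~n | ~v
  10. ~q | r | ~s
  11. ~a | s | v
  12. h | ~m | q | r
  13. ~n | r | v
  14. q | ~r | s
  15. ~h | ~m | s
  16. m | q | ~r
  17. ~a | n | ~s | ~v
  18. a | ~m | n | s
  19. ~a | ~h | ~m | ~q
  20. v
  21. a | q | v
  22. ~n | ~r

n=F, s=T, h=T, v=T, m=T, q=F, a=F, r=F

Unit clause (s) forces s = True.
Unit clause (v) forces v = True.
Set n = False.
  then (n | ~q | ~v) forces q = False.
  then (~a | n | ~s | ~v) forces a = False.
Set h = True.
Try m = False:
  (m | r) forces r = True.
  clause (m | q | ~r) is falsified — backtrack.
So m = True.
Set r = False.
All clauses satisfied.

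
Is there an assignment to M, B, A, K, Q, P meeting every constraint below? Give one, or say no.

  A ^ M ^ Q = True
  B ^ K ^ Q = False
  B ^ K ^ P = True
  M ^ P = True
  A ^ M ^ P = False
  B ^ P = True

M=F, B=F, A=T, K=F, Q=F, P=T

A ^ M ^ Q = T ^ F ^ F = True ✓
B ^ K ^ Q = F ^ F ^ F = False ✓
B ^ K ^ P = F ^ F ^ T = True ✓
M ^ P = F ^ T = True ✓
A ^ M ^ P = T ^ F ^ T = False ✓
B ^ P = F ^ T = True ✓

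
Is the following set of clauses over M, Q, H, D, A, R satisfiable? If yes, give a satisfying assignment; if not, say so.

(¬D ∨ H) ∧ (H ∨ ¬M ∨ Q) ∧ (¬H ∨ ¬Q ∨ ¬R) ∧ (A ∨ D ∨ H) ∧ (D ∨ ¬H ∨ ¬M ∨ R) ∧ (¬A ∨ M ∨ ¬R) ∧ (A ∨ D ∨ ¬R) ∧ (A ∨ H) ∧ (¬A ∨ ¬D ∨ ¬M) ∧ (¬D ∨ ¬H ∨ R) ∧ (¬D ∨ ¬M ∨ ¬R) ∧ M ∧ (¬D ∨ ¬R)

M: True, Q: True, H: False, D: False, A: True, R: True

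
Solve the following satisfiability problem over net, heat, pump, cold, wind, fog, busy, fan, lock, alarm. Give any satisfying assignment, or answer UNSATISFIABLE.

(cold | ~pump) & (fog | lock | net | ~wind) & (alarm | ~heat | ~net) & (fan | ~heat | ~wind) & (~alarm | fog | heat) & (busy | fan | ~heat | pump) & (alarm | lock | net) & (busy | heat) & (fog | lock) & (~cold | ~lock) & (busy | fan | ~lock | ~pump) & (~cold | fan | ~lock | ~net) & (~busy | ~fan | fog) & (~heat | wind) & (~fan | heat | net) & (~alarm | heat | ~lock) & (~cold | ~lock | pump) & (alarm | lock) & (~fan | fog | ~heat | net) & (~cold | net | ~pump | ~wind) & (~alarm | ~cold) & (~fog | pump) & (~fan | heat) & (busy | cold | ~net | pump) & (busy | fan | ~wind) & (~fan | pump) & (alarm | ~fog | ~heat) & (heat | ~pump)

net=F, heat=F, pump=F, cold=F, wind=F, fog=F, busy=T, fan=F, lock=T, alarm=F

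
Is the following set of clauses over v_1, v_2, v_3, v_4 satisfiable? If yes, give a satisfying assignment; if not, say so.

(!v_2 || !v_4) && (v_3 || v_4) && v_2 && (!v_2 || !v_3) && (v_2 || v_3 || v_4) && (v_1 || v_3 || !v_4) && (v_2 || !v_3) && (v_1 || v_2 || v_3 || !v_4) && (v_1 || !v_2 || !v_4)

Case v_2 = True:
  (!v_2 || !v_4) forces v_4 = False.
  (v_3 || v_4) forces v_3 = True.
  Clause (!v_2 || !v_3) is falsified — contradiction.
Case v_2 = False:
  Clause (v_2) is falsified — contradiction.
Both cases fail, so the formula is unsatisfiable.

Unsatisfiable — no assignment works.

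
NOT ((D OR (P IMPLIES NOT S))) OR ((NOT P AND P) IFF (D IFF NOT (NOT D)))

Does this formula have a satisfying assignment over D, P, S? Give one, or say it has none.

D = False, P = True, S = True

  NOT ((D OR (P IMPLIES NOT S))) OR ((NOT P AND P) IFF (D IFF NOT (NOT D))) = True
    NOT ((D OR (P IMPLIES NOT S))) = True
      D OR (P IMPLIES NOT S) = False
        P IMPLIES NOT S = False
          NOT S = False
    (NOT P AND P) IFF (D IFF NOT (NOT D)) = False
      NOT P AND P = False
        NOT P = False
      D IFF NOT (NOT D) = True
        NOT (NOT D) = False
          NOT D = True
The formula evaluates to True.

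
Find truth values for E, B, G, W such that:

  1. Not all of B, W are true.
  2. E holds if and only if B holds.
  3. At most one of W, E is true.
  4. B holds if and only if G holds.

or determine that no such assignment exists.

E = True; B = True; G = True; W = False

  (1) {B, W}: 1/2 true — not all ✓
  (2) E=T, B=T — same ✓
  (3) {W, E}: 1 true — at most one ✓
  (4) B=T, G=T — same ✓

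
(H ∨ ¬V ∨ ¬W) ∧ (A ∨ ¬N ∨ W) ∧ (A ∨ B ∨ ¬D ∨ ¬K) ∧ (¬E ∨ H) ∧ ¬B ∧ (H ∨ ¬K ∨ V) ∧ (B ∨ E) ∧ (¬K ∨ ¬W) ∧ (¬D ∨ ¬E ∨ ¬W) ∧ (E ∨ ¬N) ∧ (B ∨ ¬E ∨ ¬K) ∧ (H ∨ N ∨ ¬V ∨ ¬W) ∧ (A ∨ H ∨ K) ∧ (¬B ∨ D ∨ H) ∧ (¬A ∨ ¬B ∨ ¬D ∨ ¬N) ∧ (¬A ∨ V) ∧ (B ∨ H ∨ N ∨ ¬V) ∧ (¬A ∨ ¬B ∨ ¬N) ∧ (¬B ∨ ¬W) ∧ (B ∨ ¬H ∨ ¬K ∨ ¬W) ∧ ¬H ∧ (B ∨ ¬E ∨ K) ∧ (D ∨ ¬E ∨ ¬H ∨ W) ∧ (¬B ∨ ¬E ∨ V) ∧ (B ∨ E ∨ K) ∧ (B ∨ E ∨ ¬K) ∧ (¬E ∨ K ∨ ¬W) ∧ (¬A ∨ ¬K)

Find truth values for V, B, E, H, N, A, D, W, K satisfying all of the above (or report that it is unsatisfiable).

Case B = True:
  Clause (¬B) is falsified — contradiction.
Case B = False:
  (B ∨ E) forces E = True.
  (¬E ∨ H) forces H = True.
  Clause (¬H) is falsified — contradiction.
Both cases fail, so the formula is unsatisfiable.

UNSATISFIABLE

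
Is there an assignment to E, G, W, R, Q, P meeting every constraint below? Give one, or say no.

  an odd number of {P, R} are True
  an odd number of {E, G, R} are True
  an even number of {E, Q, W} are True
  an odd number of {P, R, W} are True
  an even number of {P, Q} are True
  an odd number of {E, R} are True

E: False, G: False, W: False, R: True, Q: False, P: False

{P, R}: 1 true → odd ✓
{E, G, R}: 1 true → odd ✓
{E, Q, W}: 0 true → even ✓
{P, R, W}: 1 true → odd ✓
{P, Q}: 0 true → even ✓
{E, R}: 1 true → odd ✓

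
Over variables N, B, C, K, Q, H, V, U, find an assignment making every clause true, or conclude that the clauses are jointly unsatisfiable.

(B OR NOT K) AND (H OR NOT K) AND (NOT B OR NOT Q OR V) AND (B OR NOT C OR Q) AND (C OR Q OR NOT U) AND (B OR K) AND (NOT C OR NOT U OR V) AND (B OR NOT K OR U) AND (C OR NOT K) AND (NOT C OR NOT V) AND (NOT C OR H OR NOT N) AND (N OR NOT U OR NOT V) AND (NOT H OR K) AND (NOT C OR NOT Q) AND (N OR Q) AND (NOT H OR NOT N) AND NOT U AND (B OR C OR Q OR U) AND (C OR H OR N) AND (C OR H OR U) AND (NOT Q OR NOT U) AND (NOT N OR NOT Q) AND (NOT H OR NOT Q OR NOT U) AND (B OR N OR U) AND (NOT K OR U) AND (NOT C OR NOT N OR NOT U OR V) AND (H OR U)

UNSATISFIABLE

Case U = True:
  Clause (NOT U) is falsified — contradiction.
Case U = False:
  (NOT K OR U) forces K = False.
  (B OR K) forces B = True.
  (NOT H OR K) forces H = False.
  Clause (H OR U) is falsified — contradiction.
Both cases fail, so the formula is unsatisfiable.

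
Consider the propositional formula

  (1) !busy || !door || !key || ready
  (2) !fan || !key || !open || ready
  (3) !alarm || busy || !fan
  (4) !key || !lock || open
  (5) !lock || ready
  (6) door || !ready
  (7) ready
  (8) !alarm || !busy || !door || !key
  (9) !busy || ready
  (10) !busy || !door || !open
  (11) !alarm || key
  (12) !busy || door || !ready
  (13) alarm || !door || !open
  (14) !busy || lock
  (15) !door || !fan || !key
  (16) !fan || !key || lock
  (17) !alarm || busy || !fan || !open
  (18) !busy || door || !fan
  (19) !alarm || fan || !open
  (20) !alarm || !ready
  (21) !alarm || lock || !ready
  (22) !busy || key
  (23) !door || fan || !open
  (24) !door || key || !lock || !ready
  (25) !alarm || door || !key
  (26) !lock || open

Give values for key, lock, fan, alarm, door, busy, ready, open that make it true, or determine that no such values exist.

key = True, lock = False, fan = False, alarm = False, door = True, busy = False, ready = True, open = False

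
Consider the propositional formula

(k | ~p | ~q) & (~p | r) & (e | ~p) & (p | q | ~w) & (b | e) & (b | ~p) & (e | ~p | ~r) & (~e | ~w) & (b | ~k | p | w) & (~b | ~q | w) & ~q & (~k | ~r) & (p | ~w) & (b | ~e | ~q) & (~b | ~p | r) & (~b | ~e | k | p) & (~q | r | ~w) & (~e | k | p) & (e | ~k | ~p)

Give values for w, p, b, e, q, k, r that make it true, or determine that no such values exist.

w: False, p: False, b: True, e: True, q: False, k: True, r: False

Unit clause (~q) forces q = False.
Set w = False.
Set p = False.
Try b = False:
  (b | e) forces e = True.
  (b | ~k | p | w) forces k = False.
  clause (~e | k | p) is falsified — backtrack.
So b = True.
Set e = True.
  then (~b | ~e | k | p) forces k = True.
  then (~k | ~r) forces r = False.
All clauses satisfied.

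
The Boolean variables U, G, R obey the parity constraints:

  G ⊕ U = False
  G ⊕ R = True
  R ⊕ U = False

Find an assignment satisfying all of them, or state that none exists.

Adding constraints 1, 2, 3 mod 2: every variable appears an even number of times on the left, so the left side is 0.
But the right sides sum to 1 (mod 2). 0 ≠ 1 — the system is inconsistent.

Unsatisfiable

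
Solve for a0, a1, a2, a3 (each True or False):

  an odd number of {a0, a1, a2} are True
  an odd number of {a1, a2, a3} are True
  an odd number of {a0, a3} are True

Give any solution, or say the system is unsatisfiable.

Adding constraints 1, 2, 3 mod 2: every variable appears an even number of times on the left, so the left side is 0.
But the right sides sum to 1 (mod 2). 0 ≠ 1 — the system is inconsistent.

UNSATISFIABLE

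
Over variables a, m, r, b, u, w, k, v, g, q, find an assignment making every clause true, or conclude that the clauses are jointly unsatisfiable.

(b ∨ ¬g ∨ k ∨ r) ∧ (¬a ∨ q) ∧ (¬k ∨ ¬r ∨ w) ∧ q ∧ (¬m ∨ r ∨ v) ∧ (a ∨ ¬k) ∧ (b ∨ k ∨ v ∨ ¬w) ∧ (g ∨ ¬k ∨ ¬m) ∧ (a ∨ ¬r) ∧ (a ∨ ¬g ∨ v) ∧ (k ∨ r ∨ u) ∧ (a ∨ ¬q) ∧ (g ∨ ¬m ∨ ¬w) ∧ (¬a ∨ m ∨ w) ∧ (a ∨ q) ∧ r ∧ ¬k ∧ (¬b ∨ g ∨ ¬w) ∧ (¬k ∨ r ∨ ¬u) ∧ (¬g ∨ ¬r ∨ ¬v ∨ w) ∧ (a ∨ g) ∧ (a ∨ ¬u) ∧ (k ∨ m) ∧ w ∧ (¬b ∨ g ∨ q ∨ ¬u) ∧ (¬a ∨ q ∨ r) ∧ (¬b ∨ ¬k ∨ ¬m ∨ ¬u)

a = True, m = True, r = True, b = False, u = False, w = True, k = False, v = True, g = True, q = True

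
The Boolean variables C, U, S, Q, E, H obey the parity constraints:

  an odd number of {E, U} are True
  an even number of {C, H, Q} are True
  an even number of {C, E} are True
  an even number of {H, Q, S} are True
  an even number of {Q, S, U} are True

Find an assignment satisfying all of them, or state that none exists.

C=T; U=F; S=T; Q=T; E=T; H=F

{E, U}: 1 true → odd ✓
{C, H, Q}: 2 true → even ✓
{C, E}: 2 true → even ✓
{H, Q, S}: 2 true → even ✓
{Q, S, U}: 2 true → even ✓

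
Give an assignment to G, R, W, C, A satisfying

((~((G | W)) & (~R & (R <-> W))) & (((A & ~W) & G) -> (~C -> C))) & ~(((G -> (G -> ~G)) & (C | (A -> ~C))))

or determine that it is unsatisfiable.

UNSATISFIABLE

Case G = True: the conjunct ~((G | W)) becomes ~((True | W)) = False.
Case G = False: the formula simplifies to (~W & (~R & (R <-> W))) & ~((C | (A -> ~C))).
  C = True: the conjunct ~((C | (A -> ~C))) becomes ~((True | ~A)) = False.
  C = False: the conjunct ~((C | (A -> ~C))) becomes ~((False | True)) = False.
Both cases fail — unsatisfiable.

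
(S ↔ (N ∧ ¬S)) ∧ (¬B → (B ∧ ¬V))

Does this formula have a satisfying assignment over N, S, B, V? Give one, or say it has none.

N = False, S = False, B = True, V = False

  S ↔ (N ∧ ¬S) = True
    N ∧ ¬S = False
      ¬S = True
  ¬B → (B ∧ ¬V) = True
    ¬B = False
    B ∧ ¬V = True
      ¬V = True
Both conjuncts True, so the formula holds.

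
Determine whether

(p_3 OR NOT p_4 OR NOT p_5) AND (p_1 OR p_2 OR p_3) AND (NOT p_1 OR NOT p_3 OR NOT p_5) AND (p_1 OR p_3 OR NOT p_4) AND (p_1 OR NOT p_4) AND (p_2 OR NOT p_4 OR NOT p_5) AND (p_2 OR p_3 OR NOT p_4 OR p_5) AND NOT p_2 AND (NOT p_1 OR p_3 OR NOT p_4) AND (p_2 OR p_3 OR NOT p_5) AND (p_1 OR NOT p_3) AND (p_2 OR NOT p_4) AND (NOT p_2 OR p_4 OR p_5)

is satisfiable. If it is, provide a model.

Unit clause (NOT p_2) forces p_2 = False.
In (p_2 OR NOT p_4) only NOT p_4 is left, so p_4 = False.
Try p_1 = False:
  (p_1 OR p_2 OR p_3) forces p_3 = True.
  clause (p_1 OR NOT p_3) is falsified — backtrack.
So p_1 = True.
Set p_3 = False.
  then (p_2 OR p_3 OR NOT p_5) forces p_5 = False.
All clauses satisfied.

p_1: True, p_2: False, p_3: False, p_4: False, p_5: False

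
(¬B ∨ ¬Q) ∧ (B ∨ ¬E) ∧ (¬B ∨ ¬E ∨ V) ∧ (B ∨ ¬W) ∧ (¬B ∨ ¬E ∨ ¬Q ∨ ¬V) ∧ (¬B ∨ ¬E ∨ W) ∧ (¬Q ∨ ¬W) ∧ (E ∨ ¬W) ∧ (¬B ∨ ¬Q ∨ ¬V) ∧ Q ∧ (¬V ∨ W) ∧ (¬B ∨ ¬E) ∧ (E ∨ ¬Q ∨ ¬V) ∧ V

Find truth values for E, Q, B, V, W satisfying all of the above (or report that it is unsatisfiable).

Case V = True:
  (Q) forces Q = True.
  (¬B ∨ ¬Q) forces B = False.
  (B ∨ ¬E) forces E = False.
  Clause (E ∨ ¬Q ∨ ¬V) is falsified — contradiction.
Case V = False:
  Clause (V) is falsified — contradiction.
Both cases fail, so the formula is unsatisfiable.

Unsatisfiable — no assignment works.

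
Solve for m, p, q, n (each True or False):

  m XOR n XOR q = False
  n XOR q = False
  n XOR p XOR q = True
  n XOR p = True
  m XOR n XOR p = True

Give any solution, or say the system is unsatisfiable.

m = False; p = True; q = False; n = False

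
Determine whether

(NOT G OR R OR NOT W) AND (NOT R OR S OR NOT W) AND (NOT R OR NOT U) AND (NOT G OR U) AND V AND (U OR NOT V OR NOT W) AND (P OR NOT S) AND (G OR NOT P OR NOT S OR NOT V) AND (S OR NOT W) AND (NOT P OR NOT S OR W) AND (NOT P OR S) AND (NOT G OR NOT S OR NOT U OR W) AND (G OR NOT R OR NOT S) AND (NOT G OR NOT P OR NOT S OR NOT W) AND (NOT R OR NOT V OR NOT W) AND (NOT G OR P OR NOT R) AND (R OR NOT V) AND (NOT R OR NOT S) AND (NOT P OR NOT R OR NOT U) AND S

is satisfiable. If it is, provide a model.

Case V = True:
  (R OR NOT V) forces R = True.
  (NOT R OR NOT U) forces U = False.
  (NOT G OR U) forces G = False.
  (U OR NOT V OR NOT W) forces W = False.
  (G OR NOT R OR NOT S) forces S = False.
  Clause (S) is falsified — contradiction.
Case V = False:
  Clause (V) is falsified — contradiction.
Both cases fail, so the formula is unsatisfiable.

Unsatisfiable — no assignment works.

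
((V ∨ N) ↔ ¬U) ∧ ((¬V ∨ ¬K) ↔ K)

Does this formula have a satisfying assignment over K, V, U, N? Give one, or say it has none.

K=T, V=F, U=T, N=F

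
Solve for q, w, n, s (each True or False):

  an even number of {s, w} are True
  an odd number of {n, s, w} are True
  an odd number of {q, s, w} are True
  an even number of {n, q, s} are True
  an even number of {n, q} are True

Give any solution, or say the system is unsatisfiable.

q=T, w=F, n=T, s=F

{s, w}: 0 true → even ✓
{n, s, w}: 1 true → odd ✓
{q, s, w}: 1 true → odd ✓
{n, q, s}: 2 true → even ✓
{n, q}: 2 true → even ✓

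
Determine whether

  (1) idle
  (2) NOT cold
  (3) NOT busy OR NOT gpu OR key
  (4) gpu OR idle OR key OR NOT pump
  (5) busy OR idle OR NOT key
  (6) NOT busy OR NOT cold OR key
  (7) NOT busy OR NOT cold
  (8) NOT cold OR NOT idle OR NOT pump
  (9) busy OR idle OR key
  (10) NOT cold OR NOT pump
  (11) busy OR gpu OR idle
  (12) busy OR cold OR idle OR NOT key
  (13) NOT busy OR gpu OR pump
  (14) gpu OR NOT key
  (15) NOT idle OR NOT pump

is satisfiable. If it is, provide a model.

gpu=T, key=T, pump=F, busy=F, cold=F, idle=T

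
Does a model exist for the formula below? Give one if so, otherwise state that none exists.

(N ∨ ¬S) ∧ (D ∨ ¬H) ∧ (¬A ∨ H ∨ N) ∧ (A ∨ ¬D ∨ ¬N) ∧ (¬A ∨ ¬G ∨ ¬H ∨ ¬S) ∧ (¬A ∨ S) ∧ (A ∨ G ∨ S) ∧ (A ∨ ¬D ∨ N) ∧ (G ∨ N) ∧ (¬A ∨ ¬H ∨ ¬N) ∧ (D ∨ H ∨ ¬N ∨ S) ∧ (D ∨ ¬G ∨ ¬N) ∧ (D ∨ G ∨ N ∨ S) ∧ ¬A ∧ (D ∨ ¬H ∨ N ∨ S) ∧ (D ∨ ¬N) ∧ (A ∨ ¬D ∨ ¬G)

Unit clause (¬A) forces A = False.
Try S = True:
  (N ∨ ¬S) forces N = True.
  (A ∨ ¬D ∨ ¬N) forces D = False.
  clause (D ∨ ¬N) is falsified — backtrack.
So S = False.
  then (A ∨ G ∨ S) forces G = True.
  then (A ∨ ¬D ∨ ¬G) forces D = False.
  then (D ∨ ¬H) forces H = False.
  then (D ∨ H ∨ ¬N ∨ S) forces N = False.
All clauses satisfied.

S=F, A=F, D=F, G=T, H=F, N=F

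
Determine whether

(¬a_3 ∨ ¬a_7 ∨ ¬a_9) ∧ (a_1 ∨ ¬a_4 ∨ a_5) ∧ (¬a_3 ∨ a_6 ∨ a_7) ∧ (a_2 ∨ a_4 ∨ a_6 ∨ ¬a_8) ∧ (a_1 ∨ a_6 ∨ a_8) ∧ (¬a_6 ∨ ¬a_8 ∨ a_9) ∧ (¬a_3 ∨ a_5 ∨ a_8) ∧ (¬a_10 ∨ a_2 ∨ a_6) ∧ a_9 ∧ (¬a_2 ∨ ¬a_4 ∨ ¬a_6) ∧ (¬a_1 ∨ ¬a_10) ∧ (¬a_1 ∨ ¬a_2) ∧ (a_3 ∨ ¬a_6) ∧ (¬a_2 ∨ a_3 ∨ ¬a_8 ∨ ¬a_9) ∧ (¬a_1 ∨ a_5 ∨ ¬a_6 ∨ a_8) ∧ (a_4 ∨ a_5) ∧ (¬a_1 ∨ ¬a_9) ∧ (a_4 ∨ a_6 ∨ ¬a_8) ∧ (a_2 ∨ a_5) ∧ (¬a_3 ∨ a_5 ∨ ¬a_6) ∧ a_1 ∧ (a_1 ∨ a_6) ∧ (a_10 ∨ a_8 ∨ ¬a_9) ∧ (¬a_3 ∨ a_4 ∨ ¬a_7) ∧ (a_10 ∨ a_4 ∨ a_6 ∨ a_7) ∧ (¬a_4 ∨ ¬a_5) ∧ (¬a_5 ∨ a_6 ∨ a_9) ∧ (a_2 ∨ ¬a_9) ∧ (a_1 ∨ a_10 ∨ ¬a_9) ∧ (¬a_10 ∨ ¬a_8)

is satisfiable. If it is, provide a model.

Case a_1 = True:
  (a_9) forces a_9 = True.
  Clause (¬a_1 ∨ ¬a_9) is falsified — contradiction.
Case a_1 = False:
  Clause (a_1) is falsified — contradiction.
Both cases fail, so the formula is unsatisfiable.

Unsatisfiable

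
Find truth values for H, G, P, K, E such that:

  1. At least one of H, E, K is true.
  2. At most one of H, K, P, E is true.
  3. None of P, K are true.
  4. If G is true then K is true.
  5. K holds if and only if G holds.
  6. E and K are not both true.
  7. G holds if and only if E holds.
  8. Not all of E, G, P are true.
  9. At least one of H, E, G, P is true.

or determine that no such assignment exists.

H: True, G: False, P: False, K: False, E: False

  (1) {H, E, K}: 1 true — at least one ✓
  (2) {H, K, P, E}: 1 true — at most one ✓
  (3) {P, K}: 0 true — none ✓
  (4) G=F ⇒ K: vacuous ✓
  (5) K=F, G=F — same ✓
  (6) E=F, K=F — not both ✓
  (7) G=F, E=F — same ✓
  (8) {E, G, P}: 0/3 true — not all ✓
  (9) {H, E, G, P}: 1 true — at least one ✓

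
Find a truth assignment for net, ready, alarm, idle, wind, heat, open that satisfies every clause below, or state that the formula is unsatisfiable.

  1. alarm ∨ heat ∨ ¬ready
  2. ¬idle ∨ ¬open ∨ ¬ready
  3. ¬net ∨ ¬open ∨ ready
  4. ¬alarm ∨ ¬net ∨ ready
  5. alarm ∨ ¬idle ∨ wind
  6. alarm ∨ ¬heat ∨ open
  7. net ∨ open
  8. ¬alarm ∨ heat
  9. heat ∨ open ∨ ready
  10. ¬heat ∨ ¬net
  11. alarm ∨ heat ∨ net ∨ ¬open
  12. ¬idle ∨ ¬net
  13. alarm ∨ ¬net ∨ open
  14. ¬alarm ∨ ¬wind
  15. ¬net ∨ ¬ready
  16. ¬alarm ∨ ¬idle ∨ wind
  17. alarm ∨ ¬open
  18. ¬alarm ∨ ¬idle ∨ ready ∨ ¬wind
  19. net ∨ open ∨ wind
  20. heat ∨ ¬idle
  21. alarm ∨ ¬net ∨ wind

Set net = False.
  then (net ∨ open) forces open = True.
  then (alarm ∨ ¬open) forces alarm = True.
  then (¬alarm ∨ heat) forces heat = True.
  then (¬alarm ∨ ¬wind) forces wind = False.
  then (¬alarm ∨ ¬idle ∨ wind) forces idle = False.
Set ready = True.
All clauses satisfied.

net = False, ready = True, alarm = True, idle = False, wind = False, heat = True, open = True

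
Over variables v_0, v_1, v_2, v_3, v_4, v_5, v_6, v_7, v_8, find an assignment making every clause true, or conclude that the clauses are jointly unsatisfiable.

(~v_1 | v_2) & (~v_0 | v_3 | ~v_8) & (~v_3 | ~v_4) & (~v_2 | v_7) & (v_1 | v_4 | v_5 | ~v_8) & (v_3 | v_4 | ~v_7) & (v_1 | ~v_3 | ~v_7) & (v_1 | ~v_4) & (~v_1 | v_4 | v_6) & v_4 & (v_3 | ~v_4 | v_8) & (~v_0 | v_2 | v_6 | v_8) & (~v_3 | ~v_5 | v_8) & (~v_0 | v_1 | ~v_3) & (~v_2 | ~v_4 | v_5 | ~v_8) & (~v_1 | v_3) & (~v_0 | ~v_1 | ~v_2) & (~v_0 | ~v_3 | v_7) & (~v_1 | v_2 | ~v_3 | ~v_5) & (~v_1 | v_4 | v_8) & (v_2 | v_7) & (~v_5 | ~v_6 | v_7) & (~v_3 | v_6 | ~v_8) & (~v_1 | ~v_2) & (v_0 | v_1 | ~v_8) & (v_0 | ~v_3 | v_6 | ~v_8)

No satisfying assignment exists.

Case v_1 = True:
  (~v_1 | v_2) forces v_2 = True.
  Clause (~v_1 | ~v_2) is falsified — contradiction.
Case v_1 = False:
  (v_1 | ~v_4) forces v_4 = False.
  Clause (v_4) is falsified — contradiction.
Both cases fail, so the formula is unsatisfiable.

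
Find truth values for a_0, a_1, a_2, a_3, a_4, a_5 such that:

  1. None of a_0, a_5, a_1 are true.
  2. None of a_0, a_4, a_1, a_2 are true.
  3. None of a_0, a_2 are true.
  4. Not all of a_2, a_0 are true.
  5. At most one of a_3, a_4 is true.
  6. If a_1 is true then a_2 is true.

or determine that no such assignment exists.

a_0 = False, a_1 = False, a_2 = False, a_3 = False, a_4 = False, a_5 = False

  (1) {a_0, a_5, a_1}: 0 true — none ✓
  (2) {a_0, a_4, a_1, a_2}: 0 true — none ✓
  (3) {a_0, a_2}: 0 true — none ✓
  (4) {a_2, a_0}: 0/2 true — not all ✓
  (5) {a_3, a_4}: 0 true — at most one ✓
  (6) a_1=F ⇒ a_2: vacuous ✓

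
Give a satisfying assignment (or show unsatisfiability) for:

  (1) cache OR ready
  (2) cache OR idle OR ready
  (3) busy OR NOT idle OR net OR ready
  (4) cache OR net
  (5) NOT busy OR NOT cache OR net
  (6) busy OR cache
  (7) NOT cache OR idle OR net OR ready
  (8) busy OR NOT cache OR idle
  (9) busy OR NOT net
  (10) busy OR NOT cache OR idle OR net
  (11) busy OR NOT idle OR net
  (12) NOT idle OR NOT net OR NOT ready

cache: True, busy: True, idle: True, net: True, ready: False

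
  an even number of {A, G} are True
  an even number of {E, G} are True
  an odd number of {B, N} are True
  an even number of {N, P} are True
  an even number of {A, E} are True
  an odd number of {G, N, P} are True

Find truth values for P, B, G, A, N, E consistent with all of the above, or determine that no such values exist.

P: False; B: True; G: True; A: True; N: False; E: True

{A, G}: 2 true → even ✓
{E, G}: 2 true → even ✓
{B, N}: 1 true → odd ✓
{N, P}: 0 true → even ✓
{A, E}: 2 true → even ✓
{G, N, P}: 1 true → odd ✓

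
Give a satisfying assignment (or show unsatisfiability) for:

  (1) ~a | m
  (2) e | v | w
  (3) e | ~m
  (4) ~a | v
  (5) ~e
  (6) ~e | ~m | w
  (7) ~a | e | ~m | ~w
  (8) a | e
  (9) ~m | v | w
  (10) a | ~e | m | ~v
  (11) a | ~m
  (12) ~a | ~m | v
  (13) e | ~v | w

The formula is unsatisfiable.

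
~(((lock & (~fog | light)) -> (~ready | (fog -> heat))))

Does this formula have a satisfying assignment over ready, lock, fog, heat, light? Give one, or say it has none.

ready=T; lock=T; fog=T; heat=F; light=T

  ~(((lock & (~fog | light)) -> (~ready | (fog -> heat)))) = True
    (lock & (~fog | light)) -> (~ready | (fog -> heat)) = False
      lock & (~fog | light) = True
        ~fog | light = True
          ~fog = False
      ~ready | (fog -> heat) = False
        ~ready = False
        fog -> heat = False
The formula evaluates to True.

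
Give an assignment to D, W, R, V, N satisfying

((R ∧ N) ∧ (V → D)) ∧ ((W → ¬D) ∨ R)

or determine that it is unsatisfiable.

D = True; W = True; R = True; V = True; N = True

  (R ∧ N) ∧ (V → D) = True
    R ∧ N = True
    V → D = True
  (W → ¬D) ∨ R = True
    W → ¬D = False
      ¬D = False
Both conjuncts True, so the formula holds.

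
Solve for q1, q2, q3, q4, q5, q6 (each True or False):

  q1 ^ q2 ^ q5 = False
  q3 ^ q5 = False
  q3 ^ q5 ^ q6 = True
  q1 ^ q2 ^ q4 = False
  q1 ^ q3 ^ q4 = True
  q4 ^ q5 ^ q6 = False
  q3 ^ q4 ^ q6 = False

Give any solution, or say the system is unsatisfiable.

No satisfying assignment exists.

Adding constraints 1, 2, 3, 4, 6 mod 2: every variable appears an even number of times on the left, so the left side is 0.
But the right sides sum to 1 (mod 2). 0 ≠ 1 — the system is inconsistent.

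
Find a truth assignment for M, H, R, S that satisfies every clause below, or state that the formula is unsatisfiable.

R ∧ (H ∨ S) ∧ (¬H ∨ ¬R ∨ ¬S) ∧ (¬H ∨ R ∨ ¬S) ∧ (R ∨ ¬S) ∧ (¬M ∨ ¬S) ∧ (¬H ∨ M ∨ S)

Unit clause (R) forces R = True.
Set M = False.
Try H = True:
  (¬H ∨ ¬R ∨ ¬S) forces S = False.
  clause (¬H ∨ M ∨ S) is falsified — backtrack.
So H = False.
  then (H ∨ S) forces S = True.
All clauses satisfied.

M = False; H = False; R = True; S = True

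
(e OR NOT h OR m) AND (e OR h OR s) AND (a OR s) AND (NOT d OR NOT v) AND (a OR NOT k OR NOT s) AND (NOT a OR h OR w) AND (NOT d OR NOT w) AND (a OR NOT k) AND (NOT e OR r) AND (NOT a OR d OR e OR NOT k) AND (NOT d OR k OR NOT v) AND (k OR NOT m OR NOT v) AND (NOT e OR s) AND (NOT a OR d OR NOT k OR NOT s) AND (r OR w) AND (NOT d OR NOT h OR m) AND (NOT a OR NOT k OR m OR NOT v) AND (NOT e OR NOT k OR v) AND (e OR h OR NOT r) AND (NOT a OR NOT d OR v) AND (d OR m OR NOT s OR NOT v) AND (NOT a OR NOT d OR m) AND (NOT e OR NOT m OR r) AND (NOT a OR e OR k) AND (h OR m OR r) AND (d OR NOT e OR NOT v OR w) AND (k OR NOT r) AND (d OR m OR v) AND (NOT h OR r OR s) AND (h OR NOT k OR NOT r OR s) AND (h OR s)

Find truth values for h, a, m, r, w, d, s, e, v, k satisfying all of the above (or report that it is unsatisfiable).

Set h = True.
Set a = False.
  then (a OR s) forces s = True.
  then (a OR NOT k OR NOT s) forces k = False.
  then (k OR NOT r) forces r = False.
  then (NOT e OR r) forces e = False.
  then (r OR w) forces w = True.
  then (e OR NOT h OR m) forces m = True.
  then (NOT d OR NOT w) forces d = False.
  then (k OR NOT m OR NOT v) forces v = False.
All clauses satisfied.

h=T; a=F; m=T; r=F; w=T; d=F; s=T; e=F; v=F; k=F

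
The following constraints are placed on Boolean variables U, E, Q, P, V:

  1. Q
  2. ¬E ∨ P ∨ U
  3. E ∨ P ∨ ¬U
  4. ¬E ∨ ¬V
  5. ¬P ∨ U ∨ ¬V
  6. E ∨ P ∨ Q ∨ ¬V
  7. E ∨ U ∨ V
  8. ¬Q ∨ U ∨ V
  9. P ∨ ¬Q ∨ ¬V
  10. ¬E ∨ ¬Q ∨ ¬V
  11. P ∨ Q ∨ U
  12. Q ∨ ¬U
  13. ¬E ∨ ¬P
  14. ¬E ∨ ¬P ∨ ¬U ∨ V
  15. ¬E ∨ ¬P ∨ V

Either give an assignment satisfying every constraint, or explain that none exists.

U=T, E=F, Q=T, P=T, V=F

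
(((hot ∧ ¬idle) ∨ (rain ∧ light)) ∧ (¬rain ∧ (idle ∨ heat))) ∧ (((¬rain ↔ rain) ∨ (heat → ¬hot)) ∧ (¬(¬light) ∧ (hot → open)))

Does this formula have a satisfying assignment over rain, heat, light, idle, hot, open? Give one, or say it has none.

Case rain = True: the conjunct ¬rain is False.
Case rain = False: the formula simplifies to ((hot ∧ ¬idle) ∧ (idle ∨ heat)) ∧ ((heat → ¬hot) ∧ (¬(¬light) ∧ (hot → open))).
  hot = True: simplifies to (¬idle ∧ (idle ∨ heat)) ∧ (¬heat ∧ (¬(¬light) ∧ open)).
    heat = True: the conjunct ¬heat is False.
    heat = False: simplifies to (¬idle ∧ idle) ∧ (¬(¬light) ∧ open).
      idle = True: the conjunct ¬idle is False.
      idle = False: the conjunct idle is False.
  hot = False: the conjunct hot is False.
Both cases fail — unsatisfiable.

Unsatisfiable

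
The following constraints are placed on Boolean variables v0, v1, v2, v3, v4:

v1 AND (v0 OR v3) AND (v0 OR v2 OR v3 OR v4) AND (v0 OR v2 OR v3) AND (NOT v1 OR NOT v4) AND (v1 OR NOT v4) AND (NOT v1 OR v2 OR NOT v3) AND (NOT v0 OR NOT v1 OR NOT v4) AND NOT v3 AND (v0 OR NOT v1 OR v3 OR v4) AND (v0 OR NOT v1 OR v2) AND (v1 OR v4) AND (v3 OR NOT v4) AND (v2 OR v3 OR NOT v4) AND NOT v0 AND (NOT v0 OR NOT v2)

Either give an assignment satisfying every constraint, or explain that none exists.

Unsatisfiable — no assignment works.

Case v0 = True:
  Clause (NOT v0) is falsified — contradiction.
Case v0 = False:
  (v1) forces v1 = True.
  (v0 OR v3) forces v3 = True.
  Clause (NOT v3) is falsified — contradiction.
Both cases fail, so the formula is unsatisfiable.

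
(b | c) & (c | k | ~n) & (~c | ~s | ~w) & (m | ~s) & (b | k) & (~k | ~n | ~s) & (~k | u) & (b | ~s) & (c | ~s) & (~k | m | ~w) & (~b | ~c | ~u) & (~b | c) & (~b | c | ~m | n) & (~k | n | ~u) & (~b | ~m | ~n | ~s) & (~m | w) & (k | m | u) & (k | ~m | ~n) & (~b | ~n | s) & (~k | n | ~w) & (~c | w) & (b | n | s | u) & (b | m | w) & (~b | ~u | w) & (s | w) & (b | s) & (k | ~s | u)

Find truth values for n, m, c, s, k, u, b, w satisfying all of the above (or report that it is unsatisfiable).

n = False, m = True, c = True, s = False, k = False, u = False, b = True, w = True

Set n = False.
Set m = True.
  then (~m | w) forces w = True.
  then (~k | n | ~w) forces k = False.
  then (b | k) forces b = True.
  then (~b | c) forces c = True.
  then (~c | ~s | ~w) forces s = False.
  then (~b | ~c | ~u) forces u = False.
All clauses satisfied.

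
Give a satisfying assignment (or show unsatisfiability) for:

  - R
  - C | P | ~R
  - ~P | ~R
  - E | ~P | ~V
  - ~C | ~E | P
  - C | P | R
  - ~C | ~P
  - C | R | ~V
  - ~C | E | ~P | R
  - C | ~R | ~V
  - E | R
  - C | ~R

C: True; V: True; P: False; R: True; E: False

Unit clause (R) forces R = True.
In (~P | ~R) only ~P is left, so P = False.
In (C | ~R) only C is left, so C = True.
In (~C | ~E | P) only ~E is left, so E = False.
Set V = True.
All clauses satisfied.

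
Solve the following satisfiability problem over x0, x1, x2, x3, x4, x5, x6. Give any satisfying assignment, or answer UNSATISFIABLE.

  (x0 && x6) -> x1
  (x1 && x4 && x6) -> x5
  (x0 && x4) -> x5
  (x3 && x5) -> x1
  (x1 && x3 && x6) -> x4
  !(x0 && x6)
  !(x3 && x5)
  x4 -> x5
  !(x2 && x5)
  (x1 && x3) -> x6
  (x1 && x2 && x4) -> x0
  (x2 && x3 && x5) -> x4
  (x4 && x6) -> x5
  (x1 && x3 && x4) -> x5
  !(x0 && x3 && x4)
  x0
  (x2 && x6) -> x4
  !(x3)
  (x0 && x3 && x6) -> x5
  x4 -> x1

x0 = True; x1 = False; x2 = False; x3 = False; x4 = False; x5 = True; x6 = False

Unit clause (x0) forces x0 = True.
Unit clause (!x3) forces x3 = False.
In (!x0 || !x6) only !x6 is left, so x6 = False.
Set x1 = False.
  then (x1 || !x4) forces x4 = False.
Set x2 = False.
Set x5 = True.
All clauses satisfied.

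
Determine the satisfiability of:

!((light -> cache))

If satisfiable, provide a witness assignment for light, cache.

light = True, cache = False

  !((light -> cache)) = True
    light -> cache = False
The formula evaluates to True.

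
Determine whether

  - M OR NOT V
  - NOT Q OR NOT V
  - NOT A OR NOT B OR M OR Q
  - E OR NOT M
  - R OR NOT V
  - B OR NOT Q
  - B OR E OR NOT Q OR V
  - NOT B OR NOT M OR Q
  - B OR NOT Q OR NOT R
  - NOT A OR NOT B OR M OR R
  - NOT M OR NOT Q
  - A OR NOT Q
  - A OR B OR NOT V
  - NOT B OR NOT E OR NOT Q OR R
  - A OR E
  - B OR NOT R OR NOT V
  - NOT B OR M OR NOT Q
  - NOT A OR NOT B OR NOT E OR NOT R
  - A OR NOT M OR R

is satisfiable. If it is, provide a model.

A = False, B = False, V = False, Q = False, E = True, R = True, M = False

Set A = False.
  then (A OR NOT Q) forces Q = False.
  then (A OR E) forces E = True.
Set B = False.
  then (A OR B OR NOT V) forces V = False.
Set R = True.
Set M = False.
All clauses satisfied.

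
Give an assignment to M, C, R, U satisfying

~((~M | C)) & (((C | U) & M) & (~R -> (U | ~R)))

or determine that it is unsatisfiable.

M: True; C: False; R: True; U: True

  ~((~M | C)) = True
    ~M | C = False
      ~M = False
  ((C | U) & M) & (~R -> (U | ~R)) = True
    (C | U) & M = True
      C | U = True
    ~R -> (U | ~R) = True
      ~R = False
      U | ~R = True
        ~R = False
Both conjuncts True, so the formula holds.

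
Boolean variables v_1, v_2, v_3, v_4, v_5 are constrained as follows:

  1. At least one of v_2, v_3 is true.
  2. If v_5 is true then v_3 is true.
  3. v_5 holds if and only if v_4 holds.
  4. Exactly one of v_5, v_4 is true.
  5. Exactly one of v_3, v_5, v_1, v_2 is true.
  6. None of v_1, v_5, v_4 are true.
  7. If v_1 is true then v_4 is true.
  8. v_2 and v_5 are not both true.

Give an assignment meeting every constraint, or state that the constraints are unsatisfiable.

Unsatisfiable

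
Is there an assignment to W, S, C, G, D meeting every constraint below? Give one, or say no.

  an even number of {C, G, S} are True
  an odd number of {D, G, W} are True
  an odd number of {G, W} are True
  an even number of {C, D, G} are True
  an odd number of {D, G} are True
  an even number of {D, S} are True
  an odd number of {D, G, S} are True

W = False; S = False; C = True; G = True; D = False

{C, G, S}: 2 true → even ✓
{D, G, W}: 1 true → odd ✓
{G, W}: 1 true → odd ✓
{C, D, G}: 2 true → even ✓
{D, G}: 1 true → odd ✓
{D, S}: 0 true → even ✓
{D, G, S}: 1 true → odd ✓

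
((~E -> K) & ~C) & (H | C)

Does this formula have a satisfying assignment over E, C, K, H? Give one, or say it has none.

E=T; C=F; K=T; H=T

  (~E -> K) & ~C = True
    ~E -> K = True
      ~E = False
    ~C = True
  H | C = True
Both conjuncts True, so the formula holds.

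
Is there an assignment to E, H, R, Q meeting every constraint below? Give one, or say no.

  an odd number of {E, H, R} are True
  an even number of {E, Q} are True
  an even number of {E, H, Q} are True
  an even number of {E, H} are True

E: False; H: False; R: True; Q: False

{E, H, R}: 1 true → odd ✓
{E, Q}: 0 true → even ✓
{E, H, Q}: 0 true → even ✓
{E, H}: 0 true → even ✓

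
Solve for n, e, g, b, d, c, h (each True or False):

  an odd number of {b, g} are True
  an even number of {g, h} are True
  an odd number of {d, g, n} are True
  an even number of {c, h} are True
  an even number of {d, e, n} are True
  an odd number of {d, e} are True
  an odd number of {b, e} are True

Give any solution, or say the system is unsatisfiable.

Unsatisfiable — no assignment works.

Adding constraints 1, 3, 5, 7 mod 2: every variable appears an even number of times on the left, so the left side is 0.
But the right sides sum to 1 (mod 2). 0 ≠ 1 — the system is inconsistent.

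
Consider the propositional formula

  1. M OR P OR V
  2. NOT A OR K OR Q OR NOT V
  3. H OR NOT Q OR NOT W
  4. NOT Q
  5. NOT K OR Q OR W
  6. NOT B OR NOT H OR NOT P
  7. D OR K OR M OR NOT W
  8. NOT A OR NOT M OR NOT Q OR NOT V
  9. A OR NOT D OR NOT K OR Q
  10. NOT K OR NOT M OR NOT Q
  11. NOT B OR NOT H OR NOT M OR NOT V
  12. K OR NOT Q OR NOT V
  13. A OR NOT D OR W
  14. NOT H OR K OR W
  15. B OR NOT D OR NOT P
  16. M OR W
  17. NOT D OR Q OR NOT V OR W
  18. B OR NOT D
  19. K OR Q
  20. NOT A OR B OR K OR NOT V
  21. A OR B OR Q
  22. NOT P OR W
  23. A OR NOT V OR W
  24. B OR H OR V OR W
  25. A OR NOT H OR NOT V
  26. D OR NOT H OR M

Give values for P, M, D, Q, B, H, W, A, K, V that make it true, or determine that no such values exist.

Unit clause (NOT Q) forces Q = False.
In (K OR Q) only K is left, so K = True.
In (NOT K OR Q OR W) only W is left, so W = True.
Set P = True.
Set M = True.
Set D = False.
Set B = False.
  then (A OR B OR Q) forces A = True.
Set H = True.
Set V = False.
All clauses satisfied.

P = True, M = True, D = False, Q = False, B = False, H = True, W = True, A = True, K = True, V = False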